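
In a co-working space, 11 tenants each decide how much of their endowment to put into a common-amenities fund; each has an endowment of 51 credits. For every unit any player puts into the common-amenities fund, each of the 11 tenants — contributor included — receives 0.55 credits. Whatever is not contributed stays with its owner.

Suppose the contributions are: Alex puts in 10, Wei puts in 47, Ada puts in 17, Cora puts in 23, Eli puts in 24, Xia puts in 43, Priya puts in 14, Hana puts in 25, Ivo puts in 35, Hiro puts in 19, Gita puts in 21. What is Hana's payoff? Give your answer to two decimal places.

Total contributed: 10 + 47 + 17 + 23 + 24 + 43 + 14 + 25 + 35 + 19 + 21 = 278.
Each receives 0.55 × 278 = 152.90 from the common-amenities fund.
Hana keeps 51 − 25 = 26, so Hana's payoff is 26 + 152.90 = 178.90.

178.90 credits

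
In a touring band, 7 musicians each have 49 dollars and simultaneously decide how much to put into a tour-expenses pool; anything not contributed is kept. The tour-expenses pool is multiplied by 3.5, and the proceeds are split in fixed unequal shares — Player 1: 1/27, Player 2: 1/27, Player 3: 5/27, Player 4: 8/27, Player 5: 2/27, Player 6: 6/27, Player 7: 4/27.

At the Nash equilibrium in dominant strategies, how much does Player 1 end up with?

A player with share s gets back 3.5·s per unit contributed, so full contribution is dominant for anyone with s > 1/3.5 = 0.2857 and zero contribution is dominant for anyone below.
Only Player 4 (8/27) clears that bar, contributing 49; the remaining 6 contribute 0. Total contributed: 49.
Player 1 keeps 49 and receives 3.5 × 49 × 1/27 = 6.35 from the tour-expenses pool, for a payoff of 55.35.

55.35 dollars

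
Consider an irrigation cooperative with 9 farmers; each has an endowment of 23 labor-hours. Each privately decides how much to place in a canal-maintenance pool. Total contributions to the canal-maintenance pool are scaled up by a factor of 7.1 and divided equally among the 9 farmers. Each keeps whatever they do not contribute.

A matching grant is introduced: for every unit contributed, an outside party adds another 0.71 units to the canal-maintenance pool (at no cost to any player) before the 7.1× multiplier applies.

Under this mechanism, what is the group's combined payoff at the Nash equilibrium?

2513.19 labor-hours

The effective private return per unit is now 7.1 × 1.71 / 9 = 1.3490 > 1, so every player's dominant strategy flips to full contribution.
So the Nash equilibrium is full contribution by all 9; the group earns 7.1 × 1.71 × 207 = 2513.19.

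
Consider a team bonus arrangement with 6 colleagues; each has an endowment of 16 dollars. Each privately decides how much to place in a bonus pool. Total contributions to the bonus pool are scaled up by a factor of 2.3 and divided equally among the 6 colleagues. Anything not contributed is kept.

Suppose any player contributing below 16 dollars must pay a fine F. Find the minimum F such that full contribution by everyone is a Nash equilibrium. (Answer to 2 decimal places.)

Given the others contribute fully, the best deviation is to contribute 0 (any partial contribution still incurs the fine and gives up units whose private return 0.3833 is below 1).
Deviating from 16 to 0 saves 16 dollars but forfeits the deviator's share of the drop in the bonus pool: 2.3/6 × 16 = 6.13.
So the deviation gain is 16 − 6.13 = 9.87, and the fine must be at least 9.87 dollars to wipe it out.

9.87 dollars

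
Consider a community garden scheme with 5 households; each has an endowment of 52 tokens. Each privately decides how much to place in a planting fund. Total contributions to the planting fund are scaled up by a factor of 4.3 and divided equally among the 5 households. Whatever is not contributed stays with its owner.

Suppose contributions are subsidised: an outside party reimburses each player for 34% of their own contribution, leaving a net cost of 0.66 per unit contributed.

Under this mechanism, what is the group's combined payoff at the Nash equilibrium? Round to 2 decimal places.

1206.40 tokens

With the mechanism, a contributed unit returns (4.3/5) / 0.66 = 1.3030 per unit of net cost to the contributor — now above 1 — so contributing fully is weakly dominant for every player.
At the Nash equilibrium everyone contributes 52. Group total payoff = 5 × (52 × 0.34 + 4.3 × 52) = 1206.40.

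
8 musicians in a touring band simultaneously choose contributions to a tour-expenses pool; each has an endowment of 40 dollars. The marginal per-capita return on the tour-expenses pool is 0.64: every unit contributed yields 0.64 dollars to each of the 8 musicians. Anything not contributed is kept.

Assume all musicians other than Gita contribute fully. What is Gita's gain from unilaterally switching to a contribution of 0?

14.40 dollars

Switching from a contribution of 40 to 0 lets Gita keep an extra 40 dollars, but lowers the tour-expenses pool by 40, which costs Gita their own share of that drop: 0.64 × 40 = 25.60.
Net gain = 40 − 25.60 = 14.40. The private return per contributed unit (0.64) is below 1, so free-riding is indeed the best response regardless of what the others do.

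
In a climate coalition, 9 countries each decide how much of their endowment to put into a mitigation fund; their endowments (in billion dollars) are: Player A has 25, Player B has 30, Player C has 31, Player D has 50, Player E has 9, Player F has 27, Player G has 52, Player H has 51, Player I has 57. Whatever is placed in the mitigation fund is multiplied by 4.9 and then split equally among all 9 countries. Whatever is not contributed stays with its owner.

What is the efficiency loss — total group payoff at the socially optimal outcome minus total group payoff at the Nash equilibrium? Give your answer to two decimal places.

1294.80 billion dollars

The private return per contributed unit is 4.9/9 = 0.5444 < 1 for every player regardless of endowment, so the Nash equilibrium is zero contribution and the group total is Σ E_j = 25 + 30 + 31 + 50 + 9 + 27 + 52 + 51 + 57 = 332.
Each contributed unit returns 4.900 to the group, so the social optimum is full contribution by everyone: group total = 4.900 × 332 = 1626.80.
Efficiency loss = (4.900 − 1) × 332 = 1294.80.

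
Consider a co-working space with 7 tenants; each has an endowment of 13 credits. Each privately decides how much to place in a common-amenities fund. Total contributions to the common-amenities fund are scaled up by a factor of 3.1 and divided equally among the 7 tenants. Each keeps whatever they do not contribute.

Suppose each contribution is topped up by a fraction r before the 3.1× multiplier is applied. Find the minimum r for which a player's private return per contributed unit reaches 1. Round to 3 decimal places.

With matching at rate r, one contributed unit becomes (1 + r) in the common-amenities fund and returns 3.1 × (1 + r) / 7 to the contributor.
Setting this equal to 1: 1 + r = 7/3.1 = 2.2581.
So the minimum matching rate is r = 2.2581 − 1 = 1.258.

1.258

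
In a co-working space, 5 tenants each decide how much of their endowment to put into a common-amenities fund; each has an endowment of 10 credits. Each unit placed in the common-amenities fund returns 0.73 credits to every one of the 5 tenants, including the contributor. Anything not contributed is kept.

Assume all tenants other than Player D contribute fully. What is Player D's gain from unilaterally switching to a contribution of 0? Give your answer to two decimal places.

Switching from a contribution of 10 to 0 lets Player D keep an extra 10 credits, but lowers the common-amenities fund by 10, which costs Player D their own share of that drop: 0.73 × 10 = 7.30.
Net gain = 10 − 7.30 = 2.70. The private return per contributed unit (0.73) is below 1, so free-riding is indeed the best response regardless of what the others do.

2.70 credits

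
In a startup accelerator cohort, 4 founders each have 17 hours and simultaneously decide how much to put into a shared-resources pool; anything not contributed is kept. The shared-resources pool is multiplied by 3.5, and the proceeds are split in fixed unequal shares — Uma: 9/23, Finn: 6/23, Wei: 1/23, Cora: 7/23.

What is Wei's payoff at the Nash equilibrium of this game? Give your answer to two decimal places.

Player j's private return per contributed unit is 3.5 × (j's share). Contributing is weakly dominant for j when that share is at least 1/3.5 = 0.2857, and contributing 0 is dominant otherwise.
The shares above 0.2857 belong to Uma and Cora, contributing 17 each; the remaining 2 contribute 0. Total contributed: 34.
Wei keeps 17 and receives 3.5 × 34 × 1/23 = 5.17 from the shared-resources pool, for a payoff of 22.17.

22.17 hours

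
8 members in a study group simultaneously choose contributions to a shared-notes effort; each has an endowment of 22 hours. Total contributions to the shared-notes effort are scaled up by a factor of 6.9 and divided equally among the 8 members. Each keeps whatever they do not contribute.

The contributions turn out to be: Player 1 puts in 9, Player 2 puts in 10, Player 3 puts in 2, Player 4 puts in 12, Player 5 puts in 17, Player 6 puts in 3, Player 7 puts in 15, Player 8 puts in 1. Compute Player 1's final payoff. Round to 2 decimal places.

72.51 hours

Total contributed: 9 + 10 + 2 + 12 + 17 + 3 + 15 + 1 = 69.
Each receives 6.9 × 69 / 8 = 59.51 from the shared-notes effort.
Player 1 keeps 22 − 9 = 13, so Player 1's payoff is 13 + 59.51 = 72.51.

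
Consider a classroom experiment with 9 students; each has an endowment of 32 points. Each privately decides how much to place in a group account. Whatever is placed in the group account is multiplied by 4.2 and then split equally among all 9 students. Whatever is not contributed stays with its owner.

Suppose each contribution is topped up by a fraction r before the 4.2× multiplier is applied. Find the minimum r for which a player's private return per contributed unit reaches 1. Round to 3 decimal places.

1.143

With matching at rate r, one contributed unit becomes (1 + r) in the group account and returns 4.2 × (1 + r) / 9 to the contributor.
Setting this equal to 1: 1 + r = 9/4.2 = 2.1429.
So the minimum matching rate is r = 2.1429 − 1 = 1.143.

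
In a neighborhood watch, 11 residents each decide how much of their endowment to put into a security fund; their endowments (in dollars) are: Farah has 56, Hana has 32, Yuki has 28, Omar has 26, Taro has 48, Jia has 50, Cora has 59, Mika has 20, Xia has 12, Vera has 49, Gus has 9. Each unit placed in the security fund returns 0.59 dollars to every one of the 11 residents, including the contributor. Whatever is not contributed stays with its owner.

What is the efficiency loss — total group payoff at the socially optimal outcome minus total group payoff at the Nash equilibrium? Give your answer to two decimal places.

The private return per contributed unit is 0.59 < 1 for everyone, so the Nash equilibrium is zero contribution and the group total is Σ E_j = 56 + 32 + 28 + 26 + 48 + 50 + 59 + 20 + 12 + 49 + 9 = 389.
Each contributed unit returns 6.490 to the group, so the social optimum is full contribution by everyone: group total = 6.490 × 389 = 2524.61.
Efficiency loss = (6.490 − 1) × 389 = 2135.61.

2135.61 dollars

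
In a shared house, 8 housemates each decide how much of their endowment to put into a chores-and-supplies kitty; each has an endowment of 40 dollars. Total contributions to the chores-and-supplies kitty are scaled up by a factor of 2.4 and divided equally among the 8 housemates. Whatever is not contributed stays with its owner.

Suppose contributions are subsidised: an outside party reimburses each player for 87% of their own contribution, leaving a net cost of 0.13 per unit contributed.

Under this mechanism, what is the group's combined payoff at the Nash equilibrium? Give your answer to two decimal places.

1046.40 dollars

Under the mechanism each unit contributed yields (2.4/8) / 0.13 = 2.3077 back to its contributor per unit of net cost, which exceeds 1, making full contribution the dominant choice for everyone.
So the Nash equilibrium is full contribution by all 8; the group earns 8 × (40 × 0.87 + 2.4 × 40) = 1046.40.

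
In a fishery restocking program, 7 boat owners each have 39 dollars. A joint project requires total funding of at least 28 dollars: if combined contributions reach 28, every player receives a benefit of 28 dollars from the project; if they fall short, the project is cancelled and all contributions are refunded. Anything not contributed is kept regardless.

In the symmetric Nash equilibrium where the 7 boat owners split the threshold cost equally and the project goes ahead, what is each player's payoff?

Equal share of the threshold: 28/7 = 4.
At this profile no one gains by cutting their contribution: any cut drops the total below 28, the project is cancelled, contributions are refunded, and the deviator ends with 39, which is less than 39 − 4 + 28 = 63. Contributing more than 4 just wastes the excess. So contributing exactly 4 is a best response.
Each player's payoff: 39 − 4 + 28 = 63.

63 dollars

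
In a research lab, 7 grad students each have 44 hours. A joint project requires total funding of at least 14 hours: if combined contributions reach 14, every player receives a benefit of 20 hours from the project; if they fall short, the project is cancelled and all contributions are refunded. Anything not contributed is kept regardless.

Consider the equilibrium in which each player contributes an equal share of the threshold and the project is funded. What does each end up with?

Equal share of the threshold: 14/7 = 2.
At this profile no one gains by cutting their contribution: any cut drops the total below 14, the project is cancelled, contributions are refunded, and the deviator ends with 44, which is less than 44 − 2 + 20 = 62. Contributing more than 2 just wastes the excess. So contributing exactly 2 is a best response.
Each player's payoff: 44 − 2 + 20 = 62.

62 hours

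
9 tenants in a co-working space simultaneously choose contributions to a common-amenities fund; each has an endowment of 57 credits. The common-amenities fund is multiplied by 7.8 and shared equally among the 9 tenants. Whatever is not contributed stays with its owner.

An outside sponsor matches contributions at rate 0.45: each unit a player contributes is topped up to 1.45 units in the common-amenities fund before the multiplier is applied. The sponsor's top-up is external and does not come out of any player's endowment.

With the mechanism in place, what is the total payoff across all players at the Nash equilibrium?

The effective private return per unit is now 7.8 × 1.45 / 9 = 1.2567 > 1, so every player's dominant strategy flips to full contribution.
So the Nash equilibrium is full contribution by all 9; the group earns 7.8 × 1.45 × 513 = 5802.03.

5802.03 credits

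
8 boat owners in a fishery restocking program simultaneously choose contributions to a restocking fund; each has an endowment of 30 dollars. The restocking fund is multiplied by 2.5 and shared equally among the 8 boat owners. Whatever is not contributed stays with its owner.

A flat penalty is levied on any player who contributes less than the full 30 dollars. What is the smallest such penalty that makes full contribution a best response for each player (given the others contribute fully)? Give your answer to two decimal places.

Given the others contribute fully, the best deviation is to contribute 0 (any partial contribution still incurs the fine and gives up units whose private return 0.3125 is below 1).
Deviating from 30 to 0 saves 30 dollars but forfeits the deviator's share of the drop in the restocking fund: 2.5/8 × 30 = 9.37.
So the deviation gain is 30 − 9.37 = 20.63, and the fine must be at least 20.63 dollars to wipe it out.

20.63 dollars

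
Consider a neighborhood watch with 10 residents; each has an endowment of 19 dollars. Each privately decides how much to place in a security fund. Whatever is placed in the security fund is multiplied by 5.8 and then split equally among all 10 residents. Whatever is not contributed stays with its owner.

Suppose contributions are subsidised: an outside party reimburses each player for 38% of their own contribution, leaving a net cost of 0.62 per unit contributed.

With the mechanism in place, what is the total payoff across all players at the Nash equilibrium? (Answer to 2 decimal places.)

190.00 dollars

Even with the mechanism, each unit contributed returns only (5.8/10) / 0.62 = 0.9355 per unit of net cost, so contributing nothing is still dominant.
Everyone keeps their endowment and the group total is 10 × 19 = 190.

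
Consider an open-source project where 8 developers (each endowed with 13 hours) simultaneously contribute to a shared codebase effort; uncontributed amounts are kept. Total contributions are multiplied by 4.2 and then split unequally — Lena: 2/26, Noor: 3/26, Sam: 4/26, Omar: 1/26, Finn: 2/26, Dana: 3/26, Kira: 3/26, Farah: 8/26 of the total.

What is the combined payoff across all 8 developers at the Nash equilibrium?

145.60 hours

Each unit j contributes comes back to j as 4.2 × (j's share), so j prefers to contribute only if that share exceeds 1/4.2 = 0.2381; otherwise keeping the unit dominates.
The only share above 0.2381 is Farah's 8/26, contributing 13; the remaining 7 contribute 0. Total contributed: 13.
The shared codebase effort pays out 4.2 × 13 = 54.60 in total (split across the unequal shares, but the aggregate is all that matters for the group sum).
The 7 free-riders keep 13 each, adding 91. Group total = 91 + 54.60 = 145.60.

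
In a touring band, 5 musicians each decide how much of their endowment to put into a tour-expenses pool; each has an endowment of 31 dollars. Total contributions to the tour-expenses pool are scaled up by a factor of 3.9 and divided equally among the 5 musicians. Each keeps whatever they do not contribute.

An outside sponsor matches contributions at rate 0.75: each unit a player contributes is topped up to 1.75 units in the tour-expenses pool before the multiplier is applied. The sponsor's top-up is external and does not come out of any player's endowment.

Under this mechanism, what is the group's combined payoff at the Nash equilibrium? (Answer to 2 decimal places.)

1057.88 dollars

With the mechanism, a contributed unit returns 3.9 × 1.75 / 5 = 1.3650 per unit of net cost to the contributor — now above 1 — so contributing fully is weakly dominant for every player.
So the Nash equilibrium is full contribution by all 5; the group earns 3.9 × 1.75 × 155 = 1057.88.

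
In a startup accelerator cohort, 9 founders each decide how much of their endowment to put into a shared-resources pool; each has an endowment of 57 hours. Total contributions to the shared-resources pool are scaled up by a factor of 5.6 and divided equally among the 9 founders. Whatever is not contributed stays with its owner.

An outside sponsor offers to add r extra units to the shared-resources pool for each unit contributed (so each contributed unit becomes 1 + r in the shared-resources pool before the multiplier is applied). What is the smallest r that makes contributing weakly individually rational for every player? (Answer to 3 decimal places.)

0.607

With matching at rate r, one contributed unit becomes (1 + r) in the shared-resources pool and returns 5.6 × (1 + r) / 9 to the contributor.
Setting this equal to 1: 1 + r = 9/5.6 = 1.6071.
So the minimum matching rate is r = 1.6071 − 1 = 0.607.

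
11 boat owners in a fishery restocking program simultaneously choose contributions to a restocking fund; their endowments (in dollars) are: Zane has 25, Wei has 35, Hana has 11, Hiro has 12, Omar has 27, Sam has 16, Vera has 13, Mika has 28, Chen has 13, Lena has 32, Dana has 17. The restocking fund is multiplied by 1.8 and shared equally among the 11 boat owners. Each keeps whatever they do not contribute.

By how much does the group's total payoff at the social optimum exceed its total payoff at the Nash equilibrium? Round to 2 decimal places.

The private return per contributed unit is 1.8/11 = 0.1636 < 1 for every player regardless of endowment, so the Nash equilibrium is zero contribution and the group total is Σ E_j = 25 + 35 + 11 + 12 + 27 + 16 + 13 + 28 + 13 + 32 + 17 = 229.
Each contributed unit returns 1.800 to the group, so the social optimum is full contribution by everyone: group total = 1.800 × 229 = 412.20.
Efficiency loss = (1.800 − 1) × 229 = 183.20.

183.20 dollars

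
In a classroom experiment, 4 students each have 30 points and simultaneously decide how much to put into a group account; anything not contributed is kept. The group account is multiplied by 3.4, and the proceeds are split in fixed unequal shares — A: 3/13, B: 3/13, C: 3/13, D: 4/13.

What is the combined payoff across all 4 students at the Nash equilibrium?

192.00 points

Player j's private return per contributed unit is 3.4 × (j's share). Contributing is weakly dominant for j when that share is at least 1/3.4 = 0.2941, and contributing 0 is dominant otherwise.
The only share above 0.2941 is D's 4/13, contributing 30; the remaining 3 contribute 0. Total contributed: 30.
The group account pays out 3.4 × 30 = 102.00 in total (split across the unequal shares, but the aggregate is all that matters for the group sum).
The 3 free-riders keep 30 each, adding 90. Group total = 90 + 102.00 = 192.00.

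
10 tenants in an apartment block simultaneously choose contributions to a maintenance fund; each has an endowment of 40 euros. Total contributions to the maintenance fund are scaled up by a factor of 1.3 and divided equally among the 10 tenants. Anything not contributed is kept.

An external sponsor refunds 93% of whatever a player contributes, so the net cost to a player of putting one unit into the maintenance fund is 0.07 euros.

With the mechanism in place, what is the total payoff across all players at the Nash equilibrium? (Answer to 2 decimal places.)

Under the mechanism each unit contributed yields (1.3/10) / 0.07 = 1.8571 back to its contributor per unit of net cost, which exceeds 1, making full contribution the dominant choice for everyone.
So the Nash equilibrium is full contribution by all 10; the group earns 10 × (40 × 0.93 + 1.3 × 40) = 892.00.

892.00 euros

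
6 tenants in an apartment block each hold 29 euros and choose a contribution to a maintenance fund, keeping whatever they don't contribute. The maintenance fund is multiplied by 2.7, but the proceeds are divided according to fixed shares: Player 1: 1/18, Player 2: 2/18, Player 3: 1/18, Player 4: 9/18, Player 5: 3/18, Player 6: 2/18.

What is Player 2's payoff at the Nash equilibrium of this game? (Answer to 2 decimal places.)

37.70 euros

Player j's private return per contributed unit is 2.7 × (j's share). Contributing is weakly dominant for j when that share is at least 1/2.7 = 0.3704, and contributing 0 is dominant otherwise.
The only share above 0.3704 is Player 4's 9/18, contributing 29; the remaining 5 contribute 0. Total contributed: 29.
Player 2 keeps 29 and receives 2.7 × 29 × 2/18 = 8.70 from the maintenance fund, for a payoff of 37.70.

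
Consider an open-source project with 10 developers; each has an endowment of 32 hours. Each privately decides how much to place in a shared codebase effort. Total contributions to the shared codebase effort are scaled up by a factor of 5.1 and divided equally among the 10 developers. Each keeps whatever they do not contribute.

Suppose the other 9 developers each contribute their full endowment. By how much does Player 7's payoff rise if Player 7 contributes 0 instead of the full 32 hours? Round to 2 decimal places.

Switching from a contribution of 32 to 0 lets Player 7 keep an extra 32 hours, but lowers the shared codebase effort by 32, which costs Player 7 their own share of that drop: 5.1/10 × 32 = 16.32.
Net gain = 32 − 16.32 = 15.68. The private return per contributed unit (0.5100) is below 1, so free-riding is indeed the best response regardless of what the others do.

15.68 hours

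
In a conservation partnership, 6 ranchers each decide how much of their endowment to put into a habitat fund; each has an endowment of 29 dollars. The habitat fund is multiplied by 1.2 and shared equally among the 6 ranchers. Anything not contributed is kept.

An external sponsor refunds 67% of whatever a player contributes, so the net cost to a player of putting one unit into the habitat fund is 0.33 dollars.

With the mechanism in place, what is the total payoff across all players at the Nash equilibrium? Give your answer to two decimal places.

174.00 dollars

Even with the mechanism, each unit contributed returns only (1.2/6) / 0.33 = 0.6061 per unit of net cost, so contributing nothing is still dominant.
Everyone keeps their endowment and the group total is 6 × 29 = 174.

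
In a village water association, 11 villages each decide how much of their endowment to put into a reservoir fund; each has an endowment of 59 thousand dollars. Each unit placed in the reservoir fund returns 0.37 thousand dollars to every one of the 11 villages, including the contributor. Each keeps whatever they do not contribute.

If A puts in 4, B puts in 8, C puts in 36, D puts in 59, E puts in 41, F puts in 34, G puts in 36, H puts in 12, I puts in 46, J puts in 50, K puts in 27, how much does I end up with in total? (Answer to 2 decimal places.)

Total contributed: 4 + 8 + 36 + 59 + 41 + 34 + 36 + 12 + 46 + 50 + 27 = 353.
Each receives 0.37 × 353 = 130.61 from the reservoir fund.
I keeps 59 − 46 = 13, so I's payoff is 13 + 130.61 = 143.61.

143.61 thousand dollars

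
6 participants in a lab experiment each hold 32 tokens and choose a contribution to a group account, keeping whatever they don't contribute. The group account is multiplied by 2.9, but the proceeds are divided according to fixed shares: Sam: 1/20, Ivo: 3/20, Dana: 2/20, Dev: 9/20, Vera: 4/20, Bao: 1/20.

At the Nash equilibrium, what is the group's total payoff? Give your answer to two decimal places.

252.80 tokens

Each unit j contributes comes back to j as 2.9 × (j's share), so j prefers to contribute only if that share exceeds 1/2.9 = 0.3448; otherwise keeping the unit dominates.
Dev alone (share 9/20) is above the threshold, contributing 32; the remaining 5 contribute 0. Total contributed: 32.
The group account pays out 2.9 × 32 = 92.80 in total (split across the unequal shares, but the aggregate is all that matters for the group sum).
The 5 free-riders keep 32 each, adding 160. Group total = 160 + 92.80 = 252.80.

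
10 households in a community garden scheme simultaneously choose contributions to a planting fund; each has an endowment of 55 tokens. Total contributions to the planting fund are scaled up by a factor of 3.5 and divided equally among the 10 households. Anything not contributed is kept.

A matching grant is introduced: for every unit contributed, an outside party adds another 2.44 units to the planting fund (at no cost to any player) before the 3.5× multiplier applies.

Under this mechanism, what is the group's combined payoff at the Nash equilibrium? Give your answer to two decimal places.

The effective private return per unit is now 3.5 × 3.44 / 10 = 1.2040 > 1, so every player's dominant strategy flips to full contribution.
So the Nash equilibrium is full contribution by all 10; the group earns 3.5 × 3.44 × 550 = 6622.00.

6622.00 tokens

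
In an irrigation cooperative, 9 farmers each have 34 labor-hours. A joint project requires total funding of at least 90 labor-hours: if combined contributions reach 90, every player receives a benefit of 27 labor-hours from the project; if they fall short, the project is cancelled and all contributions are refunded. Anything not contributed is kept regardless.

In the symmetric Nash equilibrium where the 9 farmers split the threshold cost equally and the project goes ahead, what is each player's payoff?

Equal share of the threshold: 90/9 = 10.
At this profile no one gains by cutting their contribution: any cut drops the total below 90, the project is cancelled, contributions are refunded, and the deviator ends with 34, which is less than 34 − 10 + 27 = 51. Contributing more than 10 just wastes the excess. So contributing exactly 10 is a best response.
Each player's payoff: 34 − 10 + 27 = 51.

51 labor-hours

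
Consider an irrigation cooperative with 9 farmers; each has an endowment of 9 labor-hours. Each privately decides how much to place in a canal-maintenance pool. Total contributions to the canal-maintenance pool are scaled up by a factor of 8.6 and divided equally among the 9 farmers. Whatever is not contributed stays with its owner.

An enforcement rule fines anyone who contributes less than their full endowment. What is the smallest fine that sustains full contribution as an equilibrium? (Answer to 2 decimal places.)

Given the others contribute fully, the best deviation is to contribute 0 (any partial contribution still incurs the fine and gives up units whose private return 0.9556 is below 1).
Deviating from 9 to 0 saves 9 labor-hours but forfeits the deviator's share of the drop in the canal-maintenance pool: 8.6/9 × 9 = 8.60.
So the deviation gain is 9 − 8.60 = 0.40, and the fine must be at least 0.40 labor-hours to wipe it out.

0.40 labor-hours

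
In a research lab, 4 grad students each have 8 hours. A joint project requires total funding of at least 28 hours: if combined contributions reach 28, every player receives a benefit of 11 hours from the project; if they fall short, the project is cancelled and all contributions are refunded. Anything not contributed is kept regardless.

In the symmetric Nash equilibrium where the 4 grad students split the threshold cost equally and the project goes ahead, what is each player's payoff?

Equal share of the threshold: 28/4 = 7.
At this profile no one gains by cutting their contribution: any cut drops the total below 28, the project is cancelled, contributions are refunded, and the deviator ends with 8, which is less than 8 − 7 + 11 = 12. Contributing more than 7 just wastes the excess. So contributing exactly 7 is a best response.
Each player's payoff: 8 − 7 + 11 = 12.

12 hours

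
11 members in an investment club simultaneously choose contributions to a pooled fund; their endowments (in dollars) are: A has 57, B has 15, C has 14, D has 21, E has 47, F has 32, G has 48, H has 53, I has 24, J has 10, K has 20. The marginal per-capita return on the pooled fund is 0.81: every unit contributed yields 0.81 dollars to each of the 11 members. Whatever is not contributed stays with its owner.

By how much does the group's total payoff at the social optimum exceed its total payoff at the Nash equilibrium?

The private return per contributed unit is 0.81 < 1 for everyone, so the Nash equilibrium is zero contribution and the group total is Σ E_j = 57 + 15 + 14 + 21 + 47 + 32 + 48 + 53 + 24 + 10 + 20 = 341.
Each contributed unit returns 8.910 to the group, so the social optimum is full contribution by everyone: group total = 8.910 × 341 = 3038.31.
Efficiency loss = (8.910 − 1) × 341 = 2697.31.

2697.31 dollars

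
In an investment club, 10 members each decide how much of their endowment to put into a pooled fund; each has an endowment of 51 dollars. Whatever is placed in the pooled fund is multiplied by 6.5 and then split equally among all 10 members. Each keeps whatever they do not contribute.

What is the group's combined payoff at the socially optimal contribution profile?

3315.00 dollars

Each contributed unit returns 6.500 to the group as a whole (0.6500 to each of 10 players), which exceeds 1, so the social optimum is full contribution: group total = 6.500 × 510 = 3315.00.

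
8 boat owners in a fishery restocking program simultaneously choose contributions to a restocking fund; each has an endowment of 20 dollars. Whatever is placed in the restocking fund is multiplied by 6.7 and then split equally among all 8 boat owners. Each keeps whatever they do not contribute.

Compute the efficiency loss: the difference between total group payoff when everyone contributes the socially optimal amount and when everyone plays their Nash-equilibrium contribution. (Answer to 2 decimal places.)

912.00 dollars

Each contributed unit returns 6.7/8 = 0.8375 to its contributor — below 1 — so contributing 0 is dominant for every player. At the Nash equilibrium everyone keeps their 20, and the group total is 8 × 20 = 160.
Each contributed unit returns 6.700 to the group as a whole (0.8375 to each of 8 players), which exceeds 1, so the social optimum is full contribution: group total = 6.700 × 160 = 1072.00.
Efficiency loss = 1072.00 − 160 = 912.00.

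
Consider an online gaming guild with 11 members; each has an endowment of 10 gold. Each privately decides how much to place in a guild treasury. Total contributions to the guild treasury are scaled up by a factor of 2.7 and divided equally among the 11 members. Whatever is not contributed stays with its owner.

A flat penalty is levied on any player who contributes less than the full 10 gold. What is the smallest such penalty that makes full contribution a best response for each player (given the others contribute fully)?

7.55 gold

Given the others contribute fully, the best deviation is to contribute 0 (any partial contribution still incurs the fine and gives up units whose private return 0.2455 is below 1).
Deviating from 10 to 0 saves 10 gold but forfeits the deviator's share of the drop in the guild treasury: 2.7/11 × 10 = 2.45.
So the deviation gain is 10 − 2.45 = 7.55, and the fine must be at least 7.55 gold to wipe it out.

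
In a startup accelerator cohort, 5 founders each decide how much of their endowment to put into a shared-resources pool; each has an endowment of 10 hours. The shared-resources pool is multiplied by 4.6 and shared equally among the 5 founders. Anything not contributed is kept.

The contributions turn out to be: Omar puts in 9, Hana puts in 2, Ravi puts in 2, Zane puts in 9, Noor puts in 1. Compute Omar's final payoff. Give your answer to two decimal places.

Total contributed: 9 + 2 + 2 + 9 + 1 = 23.
Each receives 4.6 × 23 / 5 = 21.16 from the shared-resources pool.
Omar keeps 10 − 9 = 1, so Omar's payoff is 1 + 21.16 = 22.16.

22.16 hours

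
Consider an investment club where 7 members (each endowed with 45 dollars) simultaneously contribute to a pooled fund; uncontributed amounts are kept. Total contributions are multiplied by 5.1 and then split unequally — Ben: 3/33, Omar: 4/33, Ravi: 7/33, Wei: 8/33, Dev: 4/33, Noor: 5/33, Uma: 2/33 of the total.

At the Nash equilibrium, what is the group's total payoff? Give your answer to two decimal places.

684.00 dollars

Each unit j contributes comes back to j as 5.1 × (j's share), so j prefers to contribute only if that share exceeds 1/5.1 = 0.1961; otherwise keeping the unit dominates.
The shares above 0.1961 belong to Ravi and Wei, contributing 45 each; the remaining 5 contribute 0. Total contributed: 90.
The pooled fund pays out 5.1 × 90 = 459.00 in total (split across the unequal shares, but the aggregate is all that matters for the group sum).
The 5 free-riders keep 45 each, adding 225. Group total = 225 + 459.00 = 684.00.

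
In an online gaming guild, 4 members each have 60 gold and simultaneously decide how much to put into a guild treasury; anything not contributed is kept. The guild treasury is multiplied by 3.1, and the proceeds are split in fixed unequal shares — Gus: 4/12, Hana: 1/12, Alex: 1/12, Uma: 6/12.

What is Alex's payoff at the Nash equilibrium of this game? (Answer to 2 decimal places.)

91.00 gold

A player with share s gets back 3.1·s per unit contributed, so full contribution is dominant for anyone with s > 1/3.1 = 0.3226 and zero contribution is dominant for anyone below.
Gus and Uma clear that bar, contributing 60 each; the remaining 2 contribute 0. Total contributed: 120.
Alex keeps 60 and receives 3.1 × 120 × 1/12 = 31.00 from the guild treasury, for a payoff of 91.00.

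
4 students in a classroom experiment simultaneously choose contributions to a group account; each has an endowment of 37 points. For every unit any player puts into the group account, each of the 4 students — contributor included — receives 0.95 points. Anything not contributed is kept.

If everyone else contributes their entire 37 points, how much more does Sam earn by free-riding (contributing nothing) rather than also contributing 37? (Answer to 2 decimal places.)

1.85 points

Switching from a contribution of 37 to 0 lets Sam keep an extra 37 points, but lowers the group account by 37, which costs Sam their own share of that drop: 0.95 × 37 = 35.15.
Net gain = 37 − 35.15 = 1.85. The private return per contributed unit (0.95) is below 1, so free-riding is indeed the best response regardless of what the others do.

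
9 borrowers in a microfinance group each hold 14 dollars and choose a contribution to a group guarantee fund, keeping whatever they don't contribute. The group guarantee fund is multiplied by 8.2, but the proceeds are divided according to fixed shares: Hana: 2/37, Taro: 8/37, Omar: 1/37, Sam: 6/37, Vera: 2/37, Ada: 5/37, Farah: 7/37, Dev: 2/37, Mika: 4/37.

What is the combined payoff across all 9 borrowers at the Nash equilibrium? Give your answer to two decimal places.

A player with share s gets back 8.2·s per unit contributed, so full contribution is dominant for anyone with s > 1/8.2 = 0.1220 and zero contribution is dominant for anyone below.
Taro, Sam, Ada and Farah clear that bar, contributing 14 each; the remaining 5 contribute 0. Total contributed: 56.
The group guarantee fund pays out 8.2 × 56 = 459.20 in total (split across the unequal shares, but the aggregate is all that matters for the group sum).
The 5 free-riders keep 14 each, adding 70. Group total = 70 + 459.20 = 529.20.

529.20 dollars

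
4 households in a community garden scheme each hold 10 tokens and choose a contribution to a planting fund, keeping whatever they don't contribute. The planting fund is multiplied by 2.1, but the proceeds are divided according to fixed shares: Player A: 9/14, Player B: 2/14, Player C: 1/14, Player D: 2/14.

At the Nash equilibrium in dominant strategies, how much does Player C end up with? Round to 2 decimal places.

For player j, contributing a unit is worthwhile iff 2.1 × (j's share) ≥ 1, i.e. iff j's share is at least 0.4762.
The only share above 0.4762 is Player A's 9/14, contributing 10; the remaining 3 contribute 0. Total contributed: 10.
Player C keeps 10 and receives 2.1 × 10 × 1/14 = 1.50 from the planting fund, for a payoff of 11.50.

11.50 tokens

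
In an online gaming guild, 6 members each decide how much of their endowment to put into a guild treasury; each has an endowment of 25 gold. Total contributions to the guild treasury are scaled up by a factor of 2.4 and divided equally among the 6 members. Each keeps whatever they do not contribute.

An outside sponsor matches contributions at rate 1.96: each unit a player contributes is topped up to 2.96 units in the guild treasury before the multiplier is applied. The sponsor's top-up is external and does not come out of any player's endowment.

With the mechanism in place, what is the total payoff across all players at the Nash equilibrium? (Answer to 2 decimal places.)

1065.60 gold

Under the mechanism each unit contributed yields 2.4 × 2.96 / 6 = 1.1840 back to its contributor per unit of net cost, which exceeds 1, making full contribution the dominant choice for everyone.
At the Nash equilibrium everyone contributes 25. Group total payoff = 2.4 × 2.96 × 150 = 1065.60.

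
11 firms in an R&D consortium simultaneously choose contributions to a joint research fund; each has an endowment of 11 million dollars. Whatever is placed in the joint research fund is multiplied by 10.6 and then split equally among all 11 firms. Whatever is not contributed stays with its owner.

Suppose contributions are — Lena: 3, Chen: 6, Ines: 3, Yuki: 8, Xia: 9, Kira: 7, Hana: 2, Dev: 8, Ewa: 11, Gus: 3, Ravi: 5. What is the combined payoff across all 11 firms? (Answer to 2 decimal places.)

Total contributed: 3 + 6 + 3 + 8 + 9 + 7 + 2 + 8 + 11 + 3 + 5 = 65; total kept: 11 × 11 − 65 = 56.
The joint research fund pays out 10.6 × 65 = 689.00 in aggregate.
Group total = 56 + 689.00 = 745.00.

745.00 million dollars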